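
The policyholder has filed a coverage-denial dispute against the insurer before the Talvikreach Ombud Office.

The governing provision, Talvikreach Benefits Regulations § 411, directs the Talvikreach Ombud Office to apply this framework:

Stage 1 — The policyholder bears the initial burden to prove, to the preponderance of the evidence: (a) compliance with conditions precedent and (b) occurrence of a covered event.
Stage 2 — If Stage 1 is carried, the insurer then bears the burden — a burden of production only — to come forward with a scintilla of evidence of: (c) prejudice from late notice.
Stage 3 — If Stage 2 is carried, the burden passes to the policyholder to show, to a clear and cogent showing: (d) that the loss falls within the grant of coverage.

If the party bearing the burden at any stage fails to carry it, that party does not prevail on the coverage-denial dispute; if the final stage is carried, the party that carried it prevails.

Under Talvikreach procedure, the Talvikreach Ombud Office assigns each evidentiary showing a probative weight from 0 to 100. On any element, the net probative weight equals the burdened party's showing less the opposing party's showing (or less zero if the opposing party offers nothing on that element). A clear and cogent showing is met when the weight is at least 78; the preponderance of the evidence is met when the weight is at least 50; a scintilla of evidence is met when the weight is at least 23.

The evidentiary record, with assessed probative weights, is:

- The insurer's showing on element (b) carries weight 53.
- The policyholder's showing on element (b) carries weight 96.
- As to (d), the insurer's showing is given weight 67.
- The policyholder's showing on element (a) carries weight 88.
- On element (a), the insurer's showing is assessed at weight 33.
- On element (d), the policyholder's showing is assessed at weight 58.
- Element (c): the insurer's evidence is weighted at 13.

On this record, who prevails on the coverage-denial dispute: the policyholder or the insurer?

insurer

At Stage 1 the policyholder must meet the preponderance of the evidence (weight is at least 50): on (a) the weight is 88 less the opposing 33 gives net 55, which does reach 50, so (a) meets the standard; on (b) the weight is 96 less the opposing 53 gives net 43, which does not reach 50, so (b) does not meet the standard.
  Not every element is met, so the policyholder fails to carry Stage 1.
The analysis ends at Stage 1; the insurer prevails.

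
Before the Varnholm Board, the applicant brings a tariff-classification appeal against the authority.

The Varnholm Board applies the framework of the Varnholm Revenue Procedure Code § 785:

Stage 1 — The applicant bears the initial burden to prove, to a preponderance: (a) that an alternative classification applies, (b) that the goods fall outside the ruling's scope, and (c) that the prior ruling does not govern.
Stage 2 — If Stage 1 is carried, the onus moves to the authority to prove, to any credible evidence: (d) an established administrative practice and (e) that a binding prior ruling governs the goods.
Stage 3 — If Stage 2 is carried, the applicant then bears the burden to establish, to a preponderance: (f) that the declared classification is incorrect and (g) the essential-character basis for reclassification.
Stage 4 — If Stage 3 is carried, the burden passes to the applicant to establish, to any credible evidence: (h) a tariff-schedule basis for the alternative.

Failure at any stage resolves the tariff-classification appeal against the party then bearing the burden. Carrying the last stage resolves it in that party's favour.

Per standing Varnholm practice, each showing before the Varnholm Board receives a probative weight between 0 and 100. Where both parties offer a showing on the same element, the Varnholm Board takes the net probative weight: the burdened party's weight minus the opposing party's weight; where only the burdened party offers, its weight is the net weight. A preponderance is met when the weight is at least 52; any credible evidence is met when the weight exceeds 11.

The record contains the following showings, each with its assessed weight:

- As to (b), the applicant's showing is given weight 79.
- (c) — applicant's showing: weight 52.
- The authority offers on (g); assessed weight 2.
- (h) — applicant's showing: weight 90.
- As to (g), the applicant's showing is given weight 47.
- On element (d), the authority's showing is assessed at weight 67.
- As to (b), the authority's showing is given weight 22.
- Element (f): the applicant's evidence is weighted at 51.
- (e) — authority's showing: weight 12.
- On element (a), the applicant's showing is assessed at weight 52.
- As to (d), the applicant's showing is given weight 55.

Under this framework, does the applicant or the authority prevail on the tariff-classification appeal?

authority

Stage 1 — burden on applicant; standard: a preponderance (weight is at least 52).
    (a): 52 ≥ 52 [met]
    (b): 79 − 22 = 57 ≥ 52 [met]
    (c): 52 ≥ 52 [met]
  The applicant carries Stage 1; the authority now bears the burden.
Stage 2 — burden on authority; standard: any credible evidence (weight exceeds 11).
    (d): 67 − 55 = 12 > 11 [met]
    (e): 12 > 11 [met]
  The authority carries Stage 2; the applicant now bears the burden.
Stage 3 — burden on applicant; standard: a preponderance (weight is at least 52).
    (f): 51 < 52 [not met]
    (g): 47 − 2 = 45 < 52 [not met]
  Not every element is met, so the applicant fails to carry Stage 3.
The analysis ends at Stage 3; the authority prevails.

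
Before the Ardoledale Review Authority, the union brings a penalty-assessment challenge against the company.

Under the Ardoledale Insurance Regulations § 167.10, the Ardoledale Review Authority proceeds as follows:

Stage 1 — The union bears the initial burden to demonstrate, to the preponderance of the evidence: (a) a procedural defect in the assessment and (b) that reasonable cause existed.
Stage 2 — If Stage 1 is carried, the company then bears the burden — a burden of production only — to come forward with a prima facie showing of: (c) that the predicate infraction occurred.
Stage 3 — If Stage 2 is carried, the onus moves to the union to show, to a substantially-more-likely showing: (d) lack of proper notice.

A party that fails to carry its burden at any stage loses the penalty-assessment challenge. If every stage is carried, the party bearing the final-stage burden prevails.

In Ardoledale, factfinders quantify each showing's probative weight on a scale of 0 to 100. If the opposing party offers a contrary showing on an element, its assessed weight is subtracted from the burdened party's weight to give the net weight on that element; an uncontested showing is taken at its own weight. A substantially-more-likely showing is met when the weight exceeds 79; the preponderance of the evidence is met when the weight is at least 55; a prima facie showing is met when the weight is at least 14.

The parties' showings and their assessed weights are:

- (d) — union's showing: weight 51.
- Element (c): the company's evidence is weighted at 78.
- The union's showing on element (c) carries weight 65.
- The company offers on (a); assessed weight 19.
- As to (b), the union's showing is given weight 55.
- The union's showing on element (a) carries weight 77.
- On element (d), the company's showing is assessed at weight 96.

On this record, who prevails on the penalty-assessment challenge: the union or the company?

At Stage 1 the union must meet the preponderance of the evidence (weight is at least 55): on (a) the weight is 77 less the opposing 19 gives net 58, which does reach 55, so (a) meets the standard; on (b) the weight is 55, ≥ 55, so (b) meets the standard.
  The union carries Stage 1; the company now bears the burden.
At Stage 2 the company must meet a prima facie showing (weight is at least 14): on (c) the weight is 78 less the opposing 65 gives net 13, < 14, so (c) does not meet the standard.
  Not every element is met, so the company fails to carry Stage 2.
The union prevails.

union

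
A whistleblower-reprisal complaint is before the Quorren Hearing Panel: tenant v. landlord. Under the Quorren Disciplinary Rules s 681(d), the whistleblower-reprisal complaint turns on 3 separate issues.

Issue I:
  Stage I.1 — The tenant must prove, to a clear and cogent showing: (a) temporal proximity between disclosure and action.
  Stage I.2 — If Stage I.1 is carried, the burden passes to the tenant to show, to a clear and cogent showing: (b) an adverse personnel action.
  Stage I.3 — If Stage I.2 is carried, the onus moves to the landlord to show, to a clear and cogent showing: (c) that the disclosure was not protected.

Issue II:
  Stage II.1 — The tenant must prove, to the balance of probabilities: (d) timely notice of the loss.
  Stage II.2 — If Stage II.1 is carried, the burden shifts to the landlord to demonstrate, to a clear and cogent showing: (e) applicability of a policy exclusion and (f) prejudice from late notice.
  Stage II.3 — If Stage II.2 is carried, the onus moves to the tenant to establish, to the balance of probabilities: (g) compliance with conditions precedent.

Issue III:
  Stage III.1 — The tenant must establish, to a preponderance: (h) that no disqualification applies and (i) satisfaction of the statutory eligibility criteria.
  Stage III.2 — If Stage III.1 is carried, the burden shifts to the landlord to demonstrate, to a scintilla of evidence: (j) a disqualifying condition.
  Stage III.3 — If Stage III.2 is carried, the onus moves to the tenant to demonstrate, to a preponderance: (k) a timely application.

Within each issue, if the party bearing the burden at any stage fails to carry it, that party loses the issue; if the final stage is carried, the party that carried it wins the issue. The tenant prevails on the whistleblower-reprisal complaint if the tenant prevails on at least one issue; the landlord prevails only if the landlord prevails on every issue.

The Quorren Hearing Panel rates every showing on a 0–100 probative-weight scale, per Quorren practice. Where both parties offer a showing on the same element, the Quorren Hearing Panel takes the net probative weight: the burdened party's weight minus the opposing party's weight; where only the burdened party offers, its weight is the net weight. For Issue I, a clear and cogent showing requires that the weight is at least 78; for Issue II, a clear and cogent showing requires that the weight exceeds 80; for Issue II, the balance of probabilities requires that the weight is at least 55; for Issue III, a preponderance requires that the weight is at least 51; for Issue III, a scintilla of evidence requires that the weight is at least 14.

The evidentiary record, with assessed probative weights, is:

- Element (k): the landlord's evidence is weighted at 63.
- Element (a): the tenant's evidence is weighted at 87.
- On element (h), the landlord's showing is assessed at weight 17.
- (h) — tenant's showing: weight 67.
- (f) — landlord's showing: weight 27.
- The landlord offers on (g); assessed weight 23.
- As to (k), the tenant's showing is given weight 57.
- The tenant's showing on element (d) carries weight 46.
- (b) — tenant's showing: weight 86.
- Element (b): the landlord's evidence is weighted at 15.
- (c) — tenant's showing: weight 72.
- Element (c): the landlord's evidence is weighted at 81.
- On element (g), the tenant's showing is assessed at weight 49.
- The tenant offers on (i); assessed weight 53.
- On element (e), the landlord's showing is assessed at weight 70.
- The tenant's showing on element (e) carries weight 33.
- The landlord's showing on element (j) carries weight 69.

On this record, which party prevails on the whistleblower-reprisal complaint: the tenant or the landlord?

landlord

— Issue I —
Stage I.1 (tenant, a clear and cogent showing, weight is at least 78): (a) 87 ≥ 78 — meets.
  Stage I.1 carried; the burden remains with the tenant.
Stage I.2 (tenant, a clear and cogent showing, weight is at least 78): (b) net 86−15=71 < 78 — fails.
  The tenant does not carry Stage I.2.
The landlord prevails on this issue.
— Issue II —
At Stage II.1 the tenant must meet the balance of probabilities (weight is at least 55): on (d) the weight is 46, which does not reach 55, so (d) does not meet the standard.
  Stage II.1 not carried; the tenant fails its burden.
The landlord prevails on this issue.
— Issue III —
Stage III.1 (tenant, a preponderance, weight is at least 51): (h) net 67−17=50 < 51 — fails; (i) 53 ≥ 51 — meets.
  The tenant does not carry Stage III.1.
So the landlord prevails on this issue.
Per-issue: Issue I → landlord; Issue II → landlord; Issue III → landlord. The tenant must prevail on at least one issue; overall, the landlord prevails.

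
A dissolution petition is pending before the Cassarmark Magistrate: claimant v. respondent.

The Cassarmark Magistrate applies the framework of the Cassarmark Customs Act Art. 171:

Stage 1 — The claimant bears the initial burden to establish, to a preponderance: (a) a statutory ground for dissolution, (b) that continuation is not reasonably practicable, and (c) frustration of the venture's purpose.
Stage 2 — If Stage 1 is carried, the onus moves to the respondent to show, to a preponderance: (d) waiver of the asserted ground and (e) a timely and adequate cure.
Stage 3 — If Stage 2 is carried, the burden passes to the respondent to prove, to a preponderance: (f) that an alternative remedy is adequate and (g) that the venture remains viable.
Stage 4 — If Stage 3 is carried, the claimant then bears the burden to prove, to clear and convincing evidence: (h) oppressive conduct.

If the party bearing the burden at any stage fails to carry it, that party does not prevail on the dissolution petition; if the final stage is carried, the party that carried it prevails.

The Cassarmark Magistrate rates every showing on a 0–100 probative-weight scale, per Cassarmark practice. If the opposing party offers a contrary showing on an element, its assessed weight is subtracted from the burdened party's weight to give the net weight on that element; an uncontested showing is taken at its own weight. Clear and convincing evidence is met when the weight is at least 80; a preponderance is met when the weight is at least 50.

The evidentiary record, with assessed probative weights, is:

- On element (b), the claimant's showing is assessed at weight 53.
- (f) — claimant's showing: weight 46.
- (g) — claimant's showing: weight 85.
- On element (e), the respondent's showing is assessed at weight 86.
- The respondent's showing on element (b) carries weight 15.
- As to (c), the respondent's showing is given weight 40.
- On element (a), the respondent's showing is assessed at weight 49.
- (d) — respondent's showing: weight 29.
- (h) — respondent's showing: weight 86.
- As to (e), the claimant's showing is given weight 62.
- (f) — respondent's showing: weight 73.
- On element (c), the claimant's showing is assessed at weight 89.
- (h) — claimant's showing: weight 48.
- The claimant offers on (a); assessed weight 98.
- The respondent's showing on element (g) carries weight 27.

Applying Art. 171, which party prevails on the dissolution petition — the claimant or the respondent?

Stage 1 (claimant, a preponderance, weight is at least 50): (a) net 98−49=49 < 50 — fails; (b) net 53−15=38 < 50 — fails; (c) net 89−40=49 < 50 — fails.
  The claimant does not carry Stage 1.
The analysis ends at Stage 1; the respondent prevails.

respondent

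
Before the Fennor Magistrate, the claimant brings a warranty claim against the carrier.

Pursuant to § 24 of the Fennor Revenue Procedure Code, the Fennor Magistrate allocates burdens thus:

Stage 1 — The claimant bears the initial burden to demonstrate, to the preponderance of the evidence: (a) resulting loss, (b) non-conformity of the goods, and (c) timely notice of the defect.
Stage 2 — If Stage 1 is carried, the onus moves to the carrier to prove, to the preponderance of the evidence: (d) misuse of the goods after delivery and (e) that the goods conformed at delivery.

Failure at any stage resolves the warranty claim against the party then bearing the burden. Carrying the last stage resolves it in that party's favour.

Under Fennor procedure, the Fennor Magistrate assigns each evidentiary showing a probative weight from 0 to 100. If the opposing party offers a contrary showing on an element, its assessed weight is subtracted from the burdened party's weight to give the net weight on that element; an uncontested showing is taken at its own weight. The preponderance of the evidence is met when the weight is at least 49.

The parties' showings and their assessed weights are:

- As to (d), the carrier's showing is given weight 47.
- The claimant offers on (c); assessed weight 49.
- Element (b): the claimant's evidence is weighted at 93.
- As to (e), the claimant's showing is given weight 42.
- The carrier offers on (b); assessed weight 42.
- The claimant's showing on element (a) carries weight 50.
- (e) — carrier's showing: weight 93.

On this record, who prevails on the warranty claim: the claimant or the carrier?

Stage 1 (claimant, the preponderance of the evidence, weight is at least 49): (a) 50 ≥ 49 — meets; (b) net 93−42=51 ≥ 49 — meets; (c) 49 ≥ 49 — meets.
  Stage 1 is satisfied; the onus moves to the carrier.
Stage 2 (carrier, the preponderance of the evidence, weight is at least 49): (d) 47 < 49 — fails; (e) net 93−42=51 ≥ 49 — meets.
  The carrier does not carry Stage 2.
So the claimant prevails.

claimant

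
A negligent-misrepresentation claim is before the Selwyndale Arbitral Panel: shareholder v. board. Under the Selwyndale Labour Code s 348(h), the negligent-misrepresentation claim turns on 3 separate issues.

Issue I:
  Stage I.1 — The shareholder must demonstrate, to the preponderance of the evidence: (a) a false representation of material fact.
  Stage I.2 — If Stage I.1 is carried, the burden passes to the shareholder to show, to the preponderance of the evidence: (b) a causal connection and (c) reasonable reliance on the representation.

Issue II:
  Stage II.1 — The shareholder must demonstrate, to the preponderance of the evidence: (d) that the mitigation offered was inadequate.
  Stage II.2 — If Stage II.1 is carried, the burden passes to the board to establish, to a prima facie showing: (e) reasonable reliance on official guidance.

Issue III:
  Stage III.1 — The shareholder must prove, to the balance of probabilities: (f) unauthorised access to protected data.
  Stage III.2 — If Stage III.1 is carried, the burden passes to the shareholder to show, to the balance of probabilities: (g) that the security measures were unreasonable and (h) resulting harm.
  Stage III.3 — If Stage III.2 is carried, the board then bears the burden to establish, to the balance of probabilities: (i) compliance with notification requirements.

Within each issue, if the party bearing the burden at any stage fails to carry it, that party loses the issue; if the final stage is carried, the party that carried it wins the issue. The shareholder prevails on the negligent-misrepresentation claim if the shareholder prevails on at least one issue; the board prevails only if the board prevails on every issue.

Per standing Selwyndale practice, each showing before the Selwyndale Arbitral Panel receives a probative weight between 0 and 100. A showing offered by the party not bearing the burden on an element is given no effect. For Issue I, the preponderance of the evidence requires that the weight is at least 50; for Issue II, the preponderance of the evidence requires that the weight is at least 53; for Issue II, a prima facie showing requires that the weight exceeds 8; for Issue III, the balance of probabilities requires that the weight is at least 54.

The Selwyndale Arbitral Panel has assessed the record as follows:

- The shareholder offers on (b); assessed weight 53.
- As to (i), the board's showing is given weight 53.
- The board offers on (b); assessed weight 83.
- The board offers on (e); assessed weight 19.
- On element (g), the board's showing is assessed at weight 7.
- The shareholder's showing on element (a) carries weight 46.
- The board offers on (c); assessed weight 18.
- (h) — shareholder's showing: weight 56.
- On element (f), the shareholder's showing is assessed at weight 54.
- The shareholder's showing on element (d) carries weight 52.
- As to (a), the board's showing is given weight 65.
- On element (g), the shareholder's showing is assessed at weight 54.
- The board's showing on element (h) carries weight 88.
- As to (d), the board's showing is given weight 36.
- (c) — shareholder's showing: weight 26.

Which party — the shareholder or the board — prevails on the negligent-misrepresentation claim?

shareholder

— Issue I —
Stage I.1 — burden on shareholder; standard: the preponderance of the evidence (weight is at least 50).
    (a): 46 (board's 65 disregarded) < 50 [not met]
  The shareholder does not carry Stage I.1.
The board prevails on this issue.
— Issue II —
Stage II.1 — burden on shareholder; standard: the preponderance of the evidence (weight is at least 53).
    (d): 52 (board's 36 disregarded) < 53 [not met]
  The shareholder does not carry Stage II.1.
The board prevails on this issue.
— Issue III —
Stage III.1 — burden on shareholder; standard: the balance of probabilities (weight is at least 54).
    (f): 54 ≥ 54 [met]
  Stage III.1 carried; the burden remains with the shareholder.
Stage III.2 — burden on shareholder; standard: the balance of probabilities (weight is at least 54).
    (g): 54 (board's 7 disregarded) ≥ 54 [met]
    (h): 56 (board's 88 disregarded) ≥ 54 [met]
  Stage III.2 is satisfied; the onus moves to the board.
Stage III.3 — burden on board; standard: the balance of probabilities (weight is at least 54).
    (i): 53 < 54 [not met]
  The board does not carry Stage III.3.
The analysis ends at Stage III.3; the shareholder prevails on this issue.
Per-issue: Issue I → board; Issue II → board; Issue III → shareholder. The shareholder must prevail on at least one issue; overall, the shareholder prevails.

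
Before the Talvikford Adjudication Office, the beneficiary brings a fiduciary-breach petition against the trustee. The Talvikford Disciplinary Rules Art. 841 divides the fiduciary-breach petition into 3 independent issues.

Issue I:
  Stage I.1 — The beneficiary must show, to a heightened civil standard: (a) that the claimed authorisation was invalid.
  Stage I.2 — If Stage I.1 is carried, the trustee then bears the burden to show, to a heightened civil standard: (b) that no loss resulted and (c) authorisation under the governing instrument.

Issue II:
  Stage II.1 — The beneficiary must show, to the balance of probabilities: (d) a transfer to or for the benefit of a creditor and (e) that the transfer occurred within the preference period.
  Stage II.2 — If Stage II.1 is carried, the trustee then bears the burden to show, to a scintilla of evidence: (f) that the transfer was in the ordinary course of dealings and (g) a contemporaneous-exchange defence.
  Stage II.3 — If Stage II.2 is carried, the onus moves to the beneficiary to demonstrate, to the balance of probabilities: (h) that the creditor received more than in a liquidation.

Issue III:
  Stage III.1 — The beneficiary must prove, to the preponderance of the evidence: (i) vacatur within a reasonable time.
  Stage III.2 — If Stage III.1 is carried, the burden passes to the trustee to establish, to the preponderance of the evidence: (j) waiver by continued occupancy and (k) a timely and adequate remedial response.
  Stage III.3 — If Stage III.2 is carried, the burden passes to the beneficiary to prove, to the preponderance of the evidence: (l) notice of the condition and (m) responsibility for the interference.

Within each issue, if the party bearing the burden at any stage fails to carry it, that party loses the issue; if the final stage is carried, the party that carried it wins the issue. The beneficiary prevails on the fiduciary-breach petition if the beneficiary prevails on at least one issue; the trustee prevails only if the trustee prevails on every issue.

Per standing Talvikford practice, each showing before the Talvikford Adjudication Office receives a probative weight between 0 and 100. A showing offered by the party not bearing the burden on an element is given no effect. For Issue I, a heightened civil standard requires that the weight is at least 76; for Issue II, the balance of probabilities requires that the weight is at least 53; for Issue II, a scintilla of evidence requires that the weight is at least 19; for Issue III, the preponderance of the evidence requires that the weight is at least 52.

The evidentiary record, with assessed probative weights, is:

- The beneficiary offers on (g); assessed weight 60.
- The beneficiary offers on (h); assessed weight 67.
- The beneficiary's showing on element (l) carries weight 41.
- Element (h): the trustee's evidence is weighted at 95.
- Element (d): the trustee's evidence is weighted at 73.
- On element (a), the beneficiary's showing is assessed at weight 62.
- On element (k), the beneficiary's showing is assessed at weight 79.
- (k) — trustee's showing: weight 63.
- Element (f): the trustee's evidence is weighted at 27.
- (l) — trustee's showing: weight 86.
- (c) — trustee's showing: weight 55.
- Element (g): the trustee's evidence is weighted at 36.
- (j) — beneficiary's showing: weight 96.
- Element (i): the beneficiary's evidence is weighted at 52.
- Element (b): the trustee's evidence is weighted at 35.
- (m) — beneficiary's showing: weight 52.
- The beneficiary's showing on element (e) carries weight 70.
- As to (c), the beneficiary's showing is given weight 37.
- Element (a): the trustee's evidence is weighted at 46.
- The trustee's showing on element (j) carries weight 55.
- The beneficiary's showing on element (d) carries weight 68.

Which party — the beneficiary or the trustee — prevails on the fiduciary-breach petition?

— Issue I —
Stage I.1 (beneficiary, a heightened civil standard, weight is at least 76): (a) 62 (trustee's 46 disregarded) < 76 — fails.
  Not every element is met, so the beneficiary fails to carry Stage I.1.
The trustee prevails on this issue.
— Issue II —
Stage II.1 (beneficiary, the balance of probabilities, weight is at least 53): (d) 68 (trustee's 73 disregarded) ≥ 53 — meets; (e) 70 ≥ 53 — meets.
  Stage II.1 is satisfied; the onus moves to the trustee.
Stage II.2 (trustee, a scintilla of evidence, weight is at least 19): (f) 27 ≥ 19 — meets; (g) 36 (beneficiary's 60 disregarded) ≥ 19 — meets.
  The trustee carries Stage II.2; the beneficiary now bears the burden.
Stage II.3 (beneficiary, the balance of probabilities, weight is at least 53): (h) 67 (trustee's 95 disregarded) ≥ 53 — meets.
  All elements met at the final stage.
With every stage satisfied, the beneficiary prevails on this issue.
— Issue III —
Stage III.1 (beneficiary, the preponderance of the evidence, weight is at least 52): (i) 52 ≥ 52 — meets.
  All elements met. The burden passes to the trustee.
Stage III.2 (trustee, the preponderance of the evidence, weight is at least 52): (j) 55 (beneficiary's 96 disregarded) ≥ 52 — meets; (k) 63 (beneficiary's 79 disregarded) ≥ 52 — meets.
  The trustee carries Stage III.2; the beneficiary now bears the burden.
Stage III.3 (beneficiary, the preponderance of the evidence, weight is at least 52): (l) 41 (trustee's 86 disregarded) < 52 — fails; (m) 52 ≥ 52 — meets.
  Stage III.3 not carried; the beneficiary fails its burden.
So the trustee prevails on this issue.
Per-issue: Issue I → trustee; Issue II → beneficiary; Issue III → trustee. The beneficiary must prevail on at least one issue; overall, the beneficiary prevails.

beneficiary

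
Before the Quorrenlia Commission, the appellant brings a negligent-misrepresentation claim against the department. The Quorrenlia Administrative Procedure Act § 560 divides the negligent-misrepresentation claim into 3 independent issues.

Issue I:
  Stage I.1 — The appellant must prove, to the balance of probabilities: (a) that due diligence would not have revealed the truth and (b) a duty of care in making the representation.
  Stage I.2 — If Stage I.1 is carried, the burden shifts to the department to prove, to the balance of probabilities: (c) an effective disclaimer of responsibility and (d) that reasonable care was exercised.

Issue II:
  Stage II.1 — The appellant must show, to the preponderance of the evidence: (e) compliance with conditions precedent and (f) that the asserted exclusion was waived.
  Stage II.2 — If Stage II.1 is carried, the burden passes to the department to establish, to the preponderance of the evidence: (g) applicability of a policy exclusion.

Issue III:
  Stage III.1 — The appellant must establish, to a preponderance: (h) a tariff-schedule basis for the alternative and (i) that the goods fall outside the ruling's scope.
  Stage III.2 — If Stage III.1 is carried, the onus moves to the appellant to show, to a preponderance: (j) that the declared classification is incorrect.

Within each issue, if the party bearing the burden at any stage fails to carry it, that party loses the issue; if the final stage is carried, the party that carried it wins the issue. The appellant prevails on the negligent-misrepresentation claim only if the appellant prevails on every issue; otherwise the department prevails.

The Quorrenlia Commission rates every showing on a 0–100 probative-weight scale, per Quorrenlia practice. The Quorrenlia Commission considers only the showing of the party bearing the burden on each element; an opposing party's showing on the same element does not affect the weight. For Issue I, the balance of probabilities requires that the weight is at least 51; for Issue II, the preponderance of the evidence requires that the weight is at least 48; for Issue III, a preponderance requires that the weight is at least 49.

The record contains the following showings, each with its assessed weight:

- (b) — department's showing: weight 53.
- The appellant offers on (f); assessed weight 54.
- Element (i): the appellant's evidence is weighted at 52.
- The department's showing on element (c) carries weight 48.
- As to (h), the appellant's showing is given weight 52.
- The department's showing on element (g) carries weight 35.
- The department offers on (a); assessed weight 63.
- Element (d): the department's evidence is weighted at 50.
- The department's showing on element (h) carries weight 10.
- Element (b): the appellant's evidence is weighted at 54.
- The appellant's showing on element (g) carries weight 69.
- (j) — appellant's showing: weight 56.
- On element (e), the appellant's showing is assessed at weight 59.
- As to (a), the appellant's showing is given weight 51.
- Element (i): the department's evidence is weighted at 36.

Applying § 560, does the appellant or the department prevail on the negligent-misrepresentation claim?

appellant

— Issue I —
Stage I.1 (appellant, the balance of probabilities, weight is at least 51): (a) 51 (department's 63 disregarded) ≥ 51 — meets; (b) 54 (department's 53 disregarded) ≥ 51 — meets.
  All elements met. The burden passes to the department.
Stage I.2 (department, the balance of probabilities, weight is at least 51): (c) 48 < 51 — fails; (d) 50 < 51 — fails.
  Not every element is met, so the department fails to carry Stage I.2.
So the appellant prevails on this issue.
— Issue II —
Stage II.1 (appellant, the preponderance of the evidence, weight is at least 48): (e) 59 ≥ 48 — meets; (f) 54 ≥ 48 — meets.
  All elements met. The burden passes to the department.
Stage II.2 (department, the preponderance of the evidence, weight is at least 48): (g) 35 (appellant's 69 disregarded) < 48 — fails.
  Stage II.2 not carried; the department fails its burden.
The analysis ends at Stage II.2; the appellant prevails on this issue.
— Issue III —
At Stage III.1 the appellant must meet a preponderance (weight is at least 49): on (h) the weight is 52 (the department's 10 is given no effect), which does reach 49, so (h) meets the standard; on (i) the weight is 52 (the department's 36 is given no effect), ≥ 49, so (i) meets the standard.
  Stage III.1 is satisfied; the appellant continues to bear the burden.
At Stage III.2 the appellant must meet a preponderance (weight is at least 49): on (j) the weight is 56, ≥ 49, so (j) meets the standard.
  Stage III.2 carried; the final stage is satisfied.
With every stage satisfied, the appellant prevails on this issue.
Per-issue: Issue I → appellant; Issue II → appellant; Issue III → appellant. The appellant must prevail on every issue; overall, the appellant prevails.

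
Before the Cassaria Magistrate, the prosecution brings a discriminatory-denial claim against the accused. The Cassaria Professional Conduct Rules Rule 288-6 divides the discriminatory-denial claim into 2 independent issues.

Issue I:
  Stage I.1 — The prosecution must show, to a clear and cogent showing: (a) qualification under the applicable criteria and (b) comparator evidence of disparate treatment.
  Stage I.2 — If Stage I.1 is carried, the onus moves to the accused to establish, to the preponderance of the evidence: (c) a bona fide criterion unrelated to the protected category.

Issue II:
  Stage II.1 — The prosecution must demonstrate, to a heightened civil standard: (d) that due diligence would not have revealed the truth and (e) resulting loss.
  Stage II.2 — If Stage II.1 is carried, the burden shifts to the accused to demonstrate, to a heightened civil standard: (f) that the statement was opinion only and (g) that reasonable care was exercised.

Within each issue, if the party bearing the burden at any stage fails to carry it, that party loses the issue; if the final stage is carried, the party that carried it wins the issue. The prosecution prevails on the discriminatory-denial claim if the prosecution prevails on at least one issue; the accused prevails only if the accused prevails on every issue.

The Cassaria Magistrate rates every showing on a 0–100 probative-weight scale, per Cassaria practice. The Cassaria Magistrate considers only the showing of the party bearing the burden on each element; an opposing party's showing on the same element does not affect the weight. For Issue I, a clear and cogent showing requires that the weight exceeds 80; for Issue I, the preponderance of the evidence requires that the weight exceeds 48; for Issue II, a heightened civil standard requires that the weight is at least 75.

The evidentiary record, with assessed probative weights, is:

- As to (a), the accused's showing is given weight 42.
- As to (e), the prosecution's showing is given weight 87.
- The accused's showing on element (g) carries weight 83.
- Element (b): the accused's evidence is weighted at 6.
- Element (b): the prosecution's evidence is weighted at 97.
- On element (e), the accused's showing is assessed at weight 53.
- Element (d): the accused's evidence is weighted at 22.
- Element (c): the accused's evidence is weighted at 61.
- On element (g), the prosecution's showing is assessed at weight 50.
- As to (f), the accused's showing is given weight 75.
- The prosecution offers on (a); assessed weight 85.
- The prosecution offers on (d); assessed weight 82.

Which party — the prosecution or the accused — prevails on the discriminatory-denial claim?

accused

— Issue I —
At Stage I.1 the prosecution must meet a clear and cogent showing (weight exceeds 80): on (a) the weight is 85 (the accused's 42 is given no effect), > 80, so (a) meets the standard; on (b) the weight is 97 (the accused's 6 is given no effect), which does exceed 80, so (b) meets the standard.
  All elements met. The burden passes to the accused.
At Stage I.2 the accused must meet the preponderance of the evidence (weight exceeds 48): on (c) the weight is 61, which does exceed 48, so (c) meets the standard.
  Stage I.2 carried; the final stage is satisfied.
Every stage carried; the accused prevails on this issue.
— Issue II —
At Stage II.1 the prosecution must meet a heightened civil standard (weight is at least 75): on (d) the weight is 82 (the accused's 22 is given no effect), ≥ 75, so (d) meets the standard; on (e) the weight is 87 (the accused's 53 is given no effect), ≥ 75, so (e) meets the standard.
  Stage II.1 is satisfied; the onus moves to the accused.
At Stage II.2 the accused must meet a heightened civil standard (weight is at least 75): on (f) the weight is 75, which does reach 75, so (f) meets the standard; on (g) the weight is 83 (the prosecution's 50 is given no effect), which does reach 75, so (g) meets the standard.
  The accused carries the last stage.
With every stage satisfied, the accused prevails on this issue.
Per-issue: Issue I → accused; Issue II → accused. The prosecution must prevail on at least one issue; overall, the accused prevails.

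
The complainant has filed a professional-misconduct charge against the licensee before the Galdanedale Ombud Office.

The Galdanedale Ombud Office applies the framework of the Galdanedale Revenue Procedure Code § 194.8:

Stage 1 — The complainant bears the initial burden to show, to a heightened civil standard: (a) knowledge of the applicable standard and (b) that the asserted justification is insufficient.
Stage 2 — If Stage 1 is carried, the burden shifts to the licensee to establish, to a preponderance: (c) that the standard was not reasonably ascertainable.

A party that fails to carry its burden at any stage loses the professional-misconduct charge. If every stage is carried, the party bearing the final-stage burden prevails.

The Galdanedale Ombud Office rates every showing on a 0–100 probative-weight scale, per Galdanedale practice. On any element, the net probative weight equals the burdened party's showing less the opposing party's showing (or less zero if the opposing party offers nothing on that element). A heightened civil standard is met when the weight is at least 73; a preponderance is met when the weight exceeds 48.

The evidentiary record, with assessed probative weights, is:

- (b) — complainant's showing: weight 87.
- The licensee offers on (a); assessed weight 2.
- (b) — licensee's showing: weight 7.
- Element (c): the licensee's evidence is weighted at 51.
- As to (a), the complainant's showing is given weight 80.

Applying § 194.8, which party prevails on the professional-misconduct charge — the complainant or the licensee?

licensee

Stage 1 — burden on complainant; standard: a heightened civil standard (weight is at least 73).
    (a): 80 − 2 = 78 ≥ 73 [met]
    (b): 87 − 7 = 80 ≥ 73 [met]
  All elements met. The burden passes to the licensee.
Stage 2 — burden on licensee; standard: a preponderance (weight exceeds 48).
    (c): 51 > 48 [met]
  Stage 2 carried; the final stage is satisfied.
Every stage carried; the licensee prevails.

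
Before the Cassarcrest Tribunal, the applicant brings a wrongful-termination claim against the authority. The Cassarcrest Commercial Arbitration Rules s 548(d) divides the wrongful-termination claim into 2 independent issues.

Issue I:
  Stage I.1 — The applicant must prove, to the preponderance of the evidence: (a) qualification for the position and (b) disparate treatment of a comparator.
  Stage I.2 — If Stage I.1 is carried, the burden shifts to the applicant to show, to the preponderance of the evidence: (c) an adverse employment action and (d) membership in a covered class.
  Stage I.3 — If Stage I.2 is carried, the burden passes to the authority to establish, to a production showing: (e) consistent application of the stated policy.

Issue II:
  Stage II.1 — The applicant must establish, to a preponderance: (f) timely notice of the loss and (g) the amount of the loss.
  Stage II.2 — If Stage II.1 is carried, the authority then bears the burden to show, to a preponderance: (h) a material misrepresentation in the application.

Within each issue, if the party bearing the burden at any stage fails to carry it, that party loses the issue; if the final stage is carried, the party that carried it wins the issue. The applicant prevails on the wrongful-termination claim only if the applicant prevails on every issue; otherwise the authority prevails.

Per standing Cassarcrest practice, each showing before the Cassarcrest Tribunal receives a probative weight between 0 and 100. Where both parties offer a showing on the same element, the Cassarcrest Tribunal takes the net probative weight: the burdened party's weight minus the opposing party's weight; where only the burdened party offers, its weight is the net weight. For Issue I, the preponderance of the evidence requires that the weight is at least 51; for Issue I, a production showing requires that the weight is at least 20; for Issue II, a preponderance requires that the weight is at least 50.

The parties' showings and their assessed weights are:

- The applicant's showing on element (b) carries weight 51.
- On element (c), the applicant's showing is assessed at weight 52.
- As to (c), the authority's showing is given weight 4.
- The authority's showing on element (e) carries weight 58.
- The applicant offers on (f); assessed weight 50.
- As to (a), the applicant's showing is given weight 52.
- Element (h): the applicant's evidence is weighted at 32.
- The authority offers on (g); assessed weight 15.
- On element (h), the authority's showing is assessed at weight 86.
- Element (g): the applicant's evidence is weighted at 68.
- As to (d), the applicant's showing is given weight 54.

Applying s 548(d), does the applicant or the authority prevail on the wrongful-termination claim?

authority

— Issue I —
Stage I.1 (applicant, the preponderance of the evidence, weight is at least 51): (a) 52 ≥ 51 — meets; (b) 51 ≥ 51 — meets.
  Stage I.1 is satisfied; the applicant continues to bear the burden.
Stage I.2 (applicant, the preponderance of the evidence, weight is at least 51): (c) net 52−4=48 < 51 — fails; (d) 54 ≥ 51 — meets.
  Stage I.2 not carried; the applicant fails its burden.
So the authority prevails on this issue.
— Issue II —
Stage II.1 — burden on applicant; standard: a preponderance (weight is at least 50).
    (f): 50 ≥ 50 [met]
    (g): 68 − 15 = 53 ≥ 50 [met]
  All elements met. The burden passes to the authority.
Stage II.2 — burden on authority; standard: a preponderance (weight is at least 50).
    (h): 86 − 32 = 54 ≥ 50 [met]
  All elements met at the final stage.
With every stage satisfied, the authority prevails on this issue.
Per-issue: Issue I → authority; Issue II → authority. The applicant must prevail on every issue; overall, the authority prevails.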